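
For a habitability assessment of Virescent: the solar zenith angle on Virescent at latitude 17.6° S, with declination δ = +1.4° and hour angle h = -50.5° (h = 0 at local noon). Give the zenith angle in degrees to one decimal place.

θ_z = 53.2°

cos θ_z = sin φ sin δ + cos φ cos δ cos h = -0.007388 + 0.606123 = 0.598735.
θ_z = arccos(0.598735) = 53.2°.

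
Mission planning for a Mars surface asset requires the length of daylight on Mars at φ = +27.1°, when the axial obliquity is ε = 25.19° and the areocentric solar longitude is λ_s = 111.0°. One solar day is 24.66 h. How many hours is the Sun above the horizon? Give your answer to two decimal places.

14.08 h

sin δ = sin 25.19° × sin 111.0° = 0.39735, so δ = +23.413°.
cos H₀ = −tan φ · tan δ = −tan(+27.1°) × tan(+23.413°) = -0.2216, so H₀ = 1.7942 rad = 102.80°.
Daylight = 2H₀/(2π) × 24.66 h = (1.7942/π) × 24.66 = 14.08 h.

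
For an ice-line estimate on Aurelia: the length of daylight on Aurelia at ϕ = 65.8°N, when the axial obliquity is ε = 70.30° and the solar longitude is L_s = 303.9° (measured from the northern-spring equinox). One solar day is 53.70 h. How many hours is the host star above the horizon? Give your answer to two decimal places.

Solar declination: sin δ = sin ε · sin L_s = sin 70.30° × sin 303.9° = -0.78143, so δ = -51.392°.
cos h₀ = −tan ϕ · tan δ = 2.7865 ≥ 1, so the host star never rises (polar night) and h₀ = 0.
Daylight = 2h₀/(2π) × 53.70 h = (0.0000/π) × 53.70 = 0.00 h.

0.00 h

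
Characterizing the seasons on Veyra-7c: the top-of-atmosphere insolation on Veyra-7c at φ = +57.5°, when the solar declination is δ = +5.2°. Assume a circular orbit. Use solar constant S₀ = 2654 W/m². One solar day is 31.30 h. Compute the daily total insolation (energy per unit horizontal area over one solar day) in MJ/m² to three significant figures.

cos H₀ = −tan(+57.5°) tan(+5.200°) = -0.1429, H₀ = 1.7141 rad.
Bracket: H₀ sin φ sin δ + cos φ cos δ sin H₀ = 1.7141×0.84339×0.09063 + 0.53730×0.99588×0.98974 = 0.131020 + 0.529596 = 0.660616.
Q̄ = (S₀/π) × [bracket] = (2654/π) × 0.660616 = 558.08 W/m².
Daily total = Q̄ × 31.30 h × 3600 s/h = 558.08 × 31.30 × 3600 / 10⁶ = 62.88 MJ/m².

62.9 MJ/m²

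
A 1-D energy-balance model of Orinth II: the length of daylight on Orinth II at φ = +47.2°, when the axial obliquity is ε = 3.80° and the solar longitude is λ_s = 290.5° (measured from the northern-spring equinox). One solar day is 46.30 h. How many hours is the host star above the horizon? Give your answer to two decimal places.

22.16 h

Solar declination: sin δ = sin ε · sin λ_s = sin 3.80° × sin 290.5° = -0.06208, so δ = -3.559°.
cos H₀ = −tan φ · tan δ = −tan(+47.2°) × tan(-3.559°) = 0.0672, so H₀ = 1.5036 rad = 86.15°.
Daylight = 2H₀/(2π) × 46.30 h = (1.5036/π) × 46.30 = 22.16 h.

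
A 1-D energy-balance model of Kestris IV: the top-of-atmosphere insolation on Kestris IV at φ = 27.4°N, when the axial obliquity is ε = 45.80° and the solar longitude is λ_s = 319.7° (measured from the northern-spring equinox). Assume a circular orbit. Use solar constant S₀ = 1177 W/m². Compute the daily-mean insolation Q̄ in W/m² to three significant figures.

Solar declination: sin δ = sin ε · sin λ_s = sin 45.80° × sin 319.7° = -0.46369, so δ = -27.626°.
cos H₀ = −tan(+27.4°) tan(-27.626°) = 0.2713, H₀ = 1.2961 rad.
Bracket: H₀ sin φ sin δ + cos φ cos δ sin H₀ = 1.2961×0.46020×-0.46369 + 0.88782×0.88600×0.96250 = -0.276575 + 0.757111 = 0.480536.
Q̄ = (S₀/π) × [bracket] = (1177/π) × 0.480536 = 180.0 W/m².

Q̄ ≈ 180 W/m²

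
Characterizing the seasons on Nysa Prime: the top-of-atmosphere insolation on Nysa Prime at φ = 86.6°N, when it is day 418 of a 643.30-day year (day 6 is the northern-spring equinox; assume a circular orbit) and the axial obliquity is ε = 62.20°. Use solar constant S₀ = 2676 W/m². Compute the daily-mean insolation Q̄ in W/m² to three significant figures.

Solar longitude: λ_s = 360° × (418 − 6)/643.30 = 230.561°.
sin δ = sin 62.20° × sin 230.561° = -0.68316, so δ = -43.091°.
cos H₀ = −tan(+86.6°) tan(-43.091°) = 15.7463 ≥ 1 ⇒ polar night, H₀ = 0 and Q̄ = 0.

Q̄ ≈ 0.00 W/m²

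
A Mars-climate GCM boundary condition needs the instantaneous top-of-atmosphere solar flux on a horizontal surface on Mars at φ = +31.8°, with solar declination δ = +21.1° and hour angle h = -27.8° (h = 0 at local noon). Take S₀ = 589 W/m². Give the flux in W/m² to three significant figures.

cos θ_z = sin φ sin δ + cos φ cos δ cos h = 0.189702 + 0.701393 = 0.891095.
Flux = S₀ · cos θ_z = 589 × 0.891095 = 524.9 W/m².

525 W/m²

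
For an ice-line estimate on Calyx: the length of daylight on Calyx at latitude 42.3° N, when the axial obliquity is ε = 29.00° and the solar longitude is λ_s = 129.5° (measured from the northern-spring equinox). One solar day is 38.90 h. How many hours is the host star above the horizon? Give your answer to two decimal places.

Solar declination: sin δ = sin ε · sin λ_s = sin 29.00° × sin 129.5° = 0.37409, so δ = +21.968°.
cos H₀ = −tan φ · tan δ = −tan(+42.3°) × tan(+21.968°) = -0.3670, so H₀ = 1.9466 rad = 111.53°.
Daylight = 2H₀/(2π) × 38.90 h = (1.9466/π) × 38.90 = 24.10 h.

24.10 h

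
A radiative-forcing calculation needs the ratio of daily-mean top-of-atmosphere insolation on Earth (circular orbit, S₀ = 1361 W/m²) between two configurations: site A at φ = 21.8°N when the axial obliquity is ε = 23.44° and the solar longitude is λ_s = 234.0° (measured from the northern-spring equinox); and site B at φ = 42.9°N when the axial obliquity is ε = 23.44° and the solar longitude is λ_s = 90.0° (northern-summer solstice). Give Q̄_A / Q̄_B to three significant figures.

Q̄_A / Q̄_B ≈ 0.607

— Configuration A (φ=+21.8°):
Solar declination: sin δ = sin ε · sin λ_s = sin 23.44° × sin 234.0° = -0.32182, so δ = -18.773°.
cos H₀ = −tan(+21.8°) tan(-18.773°) = 0.1360, H₀ = 1.4344 rad.
Bracket: H₀ sin φ sin δ + cos φ cos δ sin H₀ = 1.4344×0.37137×-0.32182 + 0.92849×0.94680×0.99072 = -0.171431 + 0.870936 = 0.699505.
Q̄ = (S₀/π) × [bracket] = (1361/π) × 0.699505 = 303.04 W/m².
— Configuration B (φ=+42.9°):
Solar declination: sin δ = sin ε · sin λ_s = sin 23.44° × sin 90.0° = 0.39779, so δ = +23.440°.
cos H₀ = −tan(+42.9°) tan(+23.440°) = -0.4029, H₀ = 1.9855 rad.
Bracket: H₀ sin φ sin δ + cos φ cos δ sin H₀ = 1.9855×0.68072×0.39779 + 0.73254×0.91748×0.91525 = 0.537641 + 0.615131 = 1.152772.
Q̄ = (S₀/π) × [bracket] = (1361/π) × 1.152772 = 499.40 W/m².
Ratio Q̄_A / Q̄_B = 303.04 / 499.40 = 0.6068.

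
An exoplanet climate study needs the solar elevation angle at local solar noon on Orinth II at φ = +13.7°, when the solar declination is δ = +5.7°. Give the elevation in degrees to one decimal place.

At local noon the hour angle is zero, so the zenith angle equals |φ − δ| = |+13.7° − (+5.700°)| = 8.000°.
Elevation = 90° − 8.000° = 82.0°.

82.0°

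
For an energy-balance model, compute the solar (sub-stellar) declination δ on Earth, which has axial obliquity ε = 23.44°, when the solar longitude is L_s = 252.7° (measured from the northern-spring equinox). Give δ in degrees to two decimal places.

sin δ = sin ε · sin L_s = sin 23.44° × sin 252.7° = -0.379793.
δ = arcsin(-0.379793) = -22.32°.

δ = -22.32°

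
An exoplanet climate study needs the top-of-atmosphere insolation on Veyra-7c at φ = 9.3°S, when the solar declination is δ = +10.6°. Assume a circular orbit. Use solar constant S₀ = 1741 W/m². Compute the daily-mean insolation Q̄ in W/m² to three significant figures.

cos H₀ = −tan(-9.3°) tan(+10.600°) = 0.0306, H₀ = 1.5401 rad.
Bracket: H₀ sin φ sin δ + cos φ cos δ sin H₀ = 1.5401×-0.16160×0.18395 + 0.98686×0.98294×0.99953 = -0.045782 + 0.969568 = 0.923786.
Q̄ = (S₀/π) × [bracket] = (1741/π) × 0.923786 = 511.9 W/m².

Q̄ ≈ 512 W/m²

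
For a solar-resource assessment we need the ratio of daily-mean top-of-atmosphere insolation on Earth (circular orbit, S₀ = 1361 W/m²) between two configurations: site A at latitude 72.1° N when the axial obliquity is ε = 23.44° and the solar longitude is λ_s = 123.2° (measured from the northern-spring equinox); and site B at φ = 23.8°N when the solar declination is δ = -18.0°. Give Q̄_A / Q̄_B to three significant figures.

Q̄_A / Q̄_B ≈ 1.46

— Configuration A (φ=+72.1°):
Solar declination: sin δ = sin ε · sin λ_s = sin 23.44° × sin 123.2° = 0.33286, so δ = +19.442°.
cos H₀ = −tan(+72.1°) tan(+19.442°) = -1.0929 ≤ −1 ⇒ polar day, H₀ = π.
Bracket: H₀ sin φ sin δ + cos φ cos δ sin H₀ = 3.1416×0.95159×0.33286 + 0.30736×0.94298×0.00000 = 0.995090 + 0.000000 = 0.995090.
Q̄ = (S₀/π) × [bracket] = (1361/π) × 0.995090 = 431.09 W/m².
— Configuration B (φ=+23.8°):
cos H₀ = −tan(+23.8°) tan(-18.000°) = 0.1433, H₀ = 1.4270 rad.
Bracket: H₀ sin φ sin δ + cos φ cos δ sin H₀ = 1.4270×0.40355×-0.30902 + 0.91496×0.95106×0.98968 = -0.177954 + 0.861202 = 0.683248.
Q̄ = (S₀/π) × [bracket] = (1361/π) × 0.683248 = 296.00 W/m².
Ratio Q̄_A / Q̄_B = 431.09 / 296.00 = 1.456.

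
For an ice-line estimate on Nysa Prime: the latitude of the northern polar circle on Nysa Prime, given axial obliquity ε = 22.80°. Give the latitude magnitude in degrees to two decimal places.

67.20°

The polar circle is the lowest latitude that experiences at least one full rotation of continuous daylight at the northern-summer solstice; it lies at |φ| = 90° − ε = 90° − 22.80° = 67.20°.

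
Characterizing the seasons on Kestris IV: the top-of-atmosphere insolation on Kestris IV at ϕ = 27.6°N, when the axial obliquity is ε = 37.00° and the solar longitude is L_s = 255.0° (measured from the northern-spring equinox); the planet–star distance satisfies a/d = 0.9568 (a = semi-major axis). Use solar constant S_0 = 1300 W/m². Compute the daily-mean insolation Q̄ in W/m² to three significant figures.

Q̄ ≈ 132 W/m²

Solar declination: sin δ = sin ε · sin L_s = sin 37.00° × sin 255.0° = -0.58131, so δ = -35.543°.
cos h₀ = −tan(+27.6°) tan(-35.543°) = 0.3735, h₀ = 1.1880 rad.
Bracket: h₀ sin ϕ sin δ + cos ϕ cos δ sin h₀ = 1.1880×0.46330×-0.58131 + 0.88620×0.81368×0.92764 = -0.319953 + 0.668906 = 0.348953.
Inverse-square distance factor (a/d)² = 0.9568² = 0.915466.
Q̄ = (S_0/π) × 0.915466 × [bracket] = (1300/π) × 0.915466 × 0.348953 = 132.2 W/m².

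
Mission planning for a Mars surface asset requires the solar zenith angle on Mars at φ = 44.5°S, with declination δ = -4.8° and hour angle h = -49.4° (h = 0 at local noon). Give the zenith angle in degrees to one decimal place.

θ_z = 58.6°

cos θ_z = sin φ sin δ + cos φ cos δ cos h = 0.058651 + 0.462537 = 0.521188.
θ_z = arccos(0.521188) = 58.6°.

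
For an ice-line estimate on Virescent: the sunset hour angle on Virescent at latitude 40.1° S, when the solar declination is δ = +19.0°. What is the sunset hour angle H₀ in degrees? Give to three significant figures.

H₀ = 73.1°

cos H₀ = −tan φ · tan δ = −tan(-40.1°) × tan(+19.000°) = 0.2900, so H₀ = 1.2766 rad = 73.14°.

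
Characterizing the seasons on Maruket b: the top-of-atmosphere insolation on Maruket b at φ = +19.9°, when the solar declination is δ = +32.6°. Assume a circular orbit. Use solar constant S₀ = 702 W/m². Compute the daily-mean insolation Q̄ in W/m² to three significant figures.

cos H₀ = −tan(+19.9°) tan(+32.600°) = -0.2315, H₀ = 1.8044 rad.
Bracket: H₀ sin φ sin δ + cos φ cos δ sin H₀ = 1.8044×0.34038×0.53877 + 0.94029×0.84245×0.97283 = 0.330903 + 0.770625 = 1.101528.
Q̄ = (S₀/π) × [bracket] = (702/π) × 1.101528 = 246.1 W/m².

Q̄ ≈ 246 W/m²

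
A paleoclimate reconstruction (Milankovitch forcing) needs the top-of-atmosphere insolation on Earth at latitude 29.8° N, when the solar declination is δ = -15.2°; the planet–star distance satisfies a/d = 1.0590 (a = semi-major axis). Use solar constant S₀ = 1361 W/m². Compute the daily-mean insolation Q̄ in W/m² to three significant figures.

Q̄ ≈ 312 W/m²

cos H₀ = −tan(+29.8°) tan(-15.200°) = 0.1556, H₀ = 1.4146 rad.
Bracket: H₀ sin φ sin δ + cos φ cos δ sin H₀ = 1.4146×0.49697×-0.26219 + 0.86777×0.96502×0.98782 = -0.184323 + 0.827216 = 0.642893.
Inverse-square distance factor (a/d)² = 1.0590² = 1.121481.
Q̄ = (S₀/π) × 1.121481 × [bracket] = (1361/π) × 1.121481 × 0.642893 = 312.3 W/m².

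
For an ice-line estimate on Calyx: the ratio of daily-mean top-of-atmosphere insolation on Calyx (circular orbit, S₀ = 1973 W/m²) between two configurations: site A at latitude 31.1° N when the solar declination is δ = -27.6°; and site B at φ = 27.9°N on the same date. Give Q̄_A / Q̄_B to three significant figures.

Q̄_A / Q̄_B ≈ 0.890

— Configuration A (φ=+31.1°):
cos H₀ = −tan(+31.1°) tan(-27.600°) = 0.3154, H₀ = 1.2500 rad.
Bracket: H₀ sin φ sin δ + cos φ cos δ sin H₀ = 1.2500×0.51653×-0.46330 + 0.85627×0.88620×0.94897 = -0.299135 + 0.720104 = 0.420969.
Q̄ = (S₀/π) × [bracket] = (1973/π) × 0.420969 = 264.38 W/m².
— Configuration B (φ=+27.9°):
cos H₀ = −tan(+27.9°) tan(-27.600°) = 0.2768, H₀ = 1.2903 rad.
Bracket: H₀ sin φ sin δ + cos φ cos δ sin H₀ = 1.2903×0.46793×-0.46330 + 0.88377×0.88620×0.96093 = -0.279727 + 0.752597 = 0.472870.
Q̄ = (S₀/π) × [bracket] = (1973/π) × 0.472870 = 296.97 W/m².
Ratio Q̄_A / Q̄_B = 264.38 / 296.97 = 0.8903.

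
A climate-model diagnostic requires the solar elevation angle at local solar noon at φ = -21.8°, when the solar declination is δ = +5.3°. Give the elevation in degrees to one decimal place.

At local noon the hour angle is zero, so the zenith angle equals |φ − δ| = |-21.8° − (+5.300°)| = 27.100°.
Elevation = 90° − 27.100° = 62.9°.

62.9°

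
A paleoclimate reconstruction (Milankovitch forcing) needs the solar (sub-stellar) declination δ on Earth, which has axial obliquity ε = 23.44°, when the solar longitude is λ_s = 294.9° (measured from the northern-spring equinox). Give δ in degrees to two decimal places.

sin δ = sin ε · sin λ_s = sin 23.44° × sin 294.9° = -0.360812.
δ = arcsin(-0.360812) = -21.15°.

δ = -21.15°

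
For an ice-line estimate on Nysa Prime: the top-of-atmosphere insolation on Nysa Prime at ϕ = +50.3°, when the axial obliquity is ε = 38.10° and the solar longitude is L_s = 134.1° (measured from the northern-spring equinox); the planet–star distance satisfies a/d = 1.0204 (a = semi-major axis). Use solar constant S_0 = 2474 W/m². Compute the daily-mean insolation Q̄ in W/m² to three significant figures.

Solar declination: sin δ = sin ε · sin L_s = sin 38.10° × sin 134.1° = 0.44311, so δ = +26.302°.
cos h₀ = −tan(+50.3°) tan(+26.302°) = -0.5954, h₀ = 2.2085 rad.
Bracket: h₀ sin ϕ sin δ + cos ϕ cos δ sin h₀ = 2.2085×0.76940×0.44311 + 0.63877×0.89647×0.80345 = 0.752941 + 0.460086 = 1.213027.
Inverse-square distance factor (a/d)² = 1.0204² = 1.041216.
Q̄ = (S_0/π) × 1.041216 × [bracket] = (2474/π) × 1.041216 × 1.213027 = 994.6 W/m².

Q̄ ≈ 995 W/m²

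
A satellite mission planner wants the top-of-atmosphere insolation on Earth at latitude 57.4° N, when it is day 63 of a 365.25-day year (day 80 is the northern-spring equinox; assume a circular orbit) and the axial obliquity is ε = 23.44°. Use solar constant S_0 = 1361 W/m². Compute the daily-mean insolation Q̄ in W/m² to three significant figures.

Q̄ ≈ 170 W/m²

Solar longitude: L_s = 360° × (63 − 80)/365.25 = -16.756°, i.e. -16.756° + 360° = 343.244°.
sin δ = sin 23.44° × sin 343.244° = -0.11468, so δ = -6.585°.
cos h₀ = −tan(+57.4°) tan(-6.585°) = 0.1805, h₀ = 1.3893 rad.
Bracket: h₀ sin ϕ sin δ + cos ϕ cos δ sin h₀ = 1.3893×0.84245×-0.11468 + 0.53877×0.99340×0.98357 = -0.134223 + 0.526421 = 0.392198.
Q̄ = (S_0/π) × [bracket] = (1361/π) × 0.392198 = 169.9 W/m².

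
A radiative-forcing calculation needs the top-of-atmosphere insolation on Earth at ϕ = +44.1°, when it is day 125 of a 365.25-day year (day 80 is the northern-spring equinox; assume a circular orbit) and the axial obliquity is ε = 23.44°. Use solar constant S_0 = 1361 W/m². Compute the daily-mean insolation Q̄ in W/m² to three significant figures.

Q̄ ≈ 442 W/m²

Solar longitude: L_s = 360° × (125 − 80)/365.25 = 44.353°.
sin δ = sin 23.44° × sin 44.353° = 0.27809, so δ = +16.146°.
cos h₀ = −tan(+44.1°) tan(+16.146°) = -0.2805, h₀ = 1.8552 rad.
Bracket: h₀ sin ϕ sin δ + cos ϕ cos δ sin h₀ = 1.8552×0.69591×0.27809 + 0.71813×0.96056×0.95984 = 0.359029 + 0.662104 = 1.021133.
Q̄ = (S_0/π) × [bracket] = (1361/π) × 1.021133 = 442.4 W/m².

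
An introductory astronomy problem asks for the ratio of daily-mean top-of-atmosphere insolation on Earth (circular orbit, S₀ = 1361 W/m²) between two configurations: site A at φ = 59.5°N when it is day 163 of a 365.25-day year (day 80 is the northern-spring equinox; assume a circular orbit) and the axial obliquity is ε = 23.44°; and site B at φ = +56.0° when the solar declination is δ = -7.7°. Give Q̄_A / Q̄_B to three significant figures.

— Configuration A (φ=+59.5°):
Solar longitude: λ_s = 360° × (163 − 80)/365.25 = 81.807°.
sin δ = sin 23.44° × sin 81.807° = 0.39373, so δ = +23.187°.
cos H₀ = −tan(+59.5°) tan(+23.187°) = -0.7272, H₀ = 2.3850 rad.
Bracket: H₀ sin φ sin δ + cos φ cos δ sin H₀ = 2.3850×0.86163×0.39373 + 0.50754×0.91923×0.68648 = 0.809110 + 0.320274 = 1.129384.
Q̄ = (S₀/π) × [bracket] = (1361/π) × 1.129384 = 489.27 W/m².
— Configuration B (φ=+56.0°):
cos H₀ = −tan(+56.0°) tan(-7.700°) = 0.2005, H₀ = 1.3690 rad.
Bracket: H₀ sin φ sin δ + cos φ cos δ sin H₀ = 1.3690×0.82904×-0.13399 + 0.55919×0.99098×0.97970 = -0.152073 + 0.542897 = 0.390824.
Q̄ = (S₀/π) × [bracket] = (1361/π) × 0.390824 = 169.31 W/m².
Ratio Q̄_A / Q̄_B = 489.27 / 169.31 = 2.890.

Q̄_A / Q̄_B ≈ 2.89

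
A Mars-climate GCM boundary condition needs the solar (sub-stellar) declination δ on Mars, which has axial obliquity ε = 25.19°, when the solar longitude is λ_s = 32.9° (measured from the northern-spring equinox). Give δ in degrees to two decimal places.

δ = +13.37°

sin δ = sin ε · sin λ_s = sin 25.19° × sin 32.9° = 0.231187.
δ = arcsin(0.231187) = +13.37°.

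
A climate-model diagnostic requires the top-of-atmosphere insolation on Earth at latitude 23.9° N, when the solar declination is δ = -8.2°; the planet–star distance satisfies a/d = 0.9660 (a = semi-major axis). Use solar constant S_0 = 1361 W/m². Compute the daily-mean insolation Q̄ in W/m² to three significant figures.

Q̄ ≈ 330 W/m²

cos h₀ = −tan(+23.9°) tan(-8.200°) = 0.0639, h₀ = 1.5069 rad.
Bracket: h₀ sin ϕ sin δ + cos ϕ cos δ sin h₀ = 1.5069×0.40514×-0.14263 + 0.91425×0.98978×0.99796 = -0.087076 + 0.903060 = 0.815984.
Inverse-square distance factor (a/d)² = 0.9660² = 0.933156.
Q̄ = (S_0/π) × 0.933156 × [bracket] = (1361/π) × 0.933156 × 0.815984 = 329.9 W/m².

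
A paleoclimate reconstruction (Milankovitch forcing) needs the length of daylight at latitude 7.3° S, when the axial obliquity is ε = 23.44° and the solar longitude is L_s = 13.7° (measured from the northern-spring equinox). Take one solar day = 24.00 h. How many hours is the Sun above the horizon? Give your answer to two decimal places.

Solar declination: sin δ = sin ε · sin L_s = sin 23.44° × sin 13.7° = 0.09421, so δ = +5.406°.
cos h₀ = −tan ϕ · tan δ = −tan(-7.3°) × tan(+5.406°) = 0.0121, so h₀ = 1.5587 rad = 89.31°.
Daylight = 2h₀/(2π) × 24.00 h = (1.5587/π) × 24.00 = 11.91 h.

11.91 h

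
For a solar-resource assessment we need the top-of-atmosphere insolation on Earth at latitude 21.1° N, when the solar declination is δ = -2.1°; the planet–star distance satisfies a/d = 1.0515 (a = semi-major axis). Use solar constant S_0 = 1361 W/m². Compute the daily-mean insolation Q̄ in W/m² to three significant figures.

Q̄ ≈ 437 W/m²

cos h₀ = −tan(+21.1°) tan(-2.100°) = 0.0141, h₀ = 1.5566 rad.
Bracket: h₀ sin ϕ sin δ + cos ϕ cos δ sin h₀ = 1.5566×0.36000×-0.03664 + 0.93295×0.99933×0.99990 = -0.020532 + 0.932232 = 0.911700.
Inverse-square distance factor (a/d)² = 1.0515² = 1.105652.
Q̄ = (S_0/π) × 1.105652 × [bracket] = (1361/π) × 1.105652 × 0.911700 = 436.7 W/m².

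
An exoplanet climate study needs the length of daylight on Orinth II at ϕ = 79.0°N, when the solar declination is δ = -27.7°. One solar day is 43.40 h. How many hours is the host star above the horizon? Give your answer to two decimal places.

0.00 h

cos h₀ = −tan ϕ · tan δ = 2.7010 ≥ 1, so the host star never rises (polar night) and h₀ = 0.
Daylight = 2h₀/(2π) × 43.40 h = (0.0000/π) × 43.40 = 0.00 h.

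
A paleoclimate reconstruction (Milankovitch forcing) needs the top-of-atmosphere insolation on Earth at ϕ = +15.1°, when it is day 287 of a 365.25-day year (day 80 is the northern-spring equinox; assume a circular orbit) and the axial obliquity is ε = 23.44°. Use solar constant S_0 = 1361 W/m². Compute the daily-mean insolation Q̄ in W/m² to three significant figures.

Solar longitude: L_s = 360° × (287 − 80)/365.25 = 204.025°.
sin δ = sin 23.44° × sin 204.025° = -0.16195, so δ = -9.320°.
cos h₀ = −tan(+15.1°) tan(-9.320°) = 0.0443, h₀ = 1.5265 rad.
Bracket: h₀ sin ϕ sin δ + cos ϕ cos δ sin h₀ = 1.5265×0.26050×-0.16195 + 0.96547×0.98680×0.99902 = -0.064400 + 0.951792 = 0.887392.
Q̄ = (S_0/π) × [bracket] = (1361/π) × 0.887392 = 384.4 W/m².

Q̄ ≈ 384 W/m²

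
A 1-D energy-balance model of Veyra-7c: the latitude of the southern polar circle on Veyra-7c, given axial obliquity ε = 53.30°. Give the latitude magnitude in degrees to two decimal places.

36.70°

The polar circle is the lowest latitude that experiences at least one full rotation of continuous darkness at the northern-summer solstice; it lies at |ϕ| = 90° − ε = 90° − 53.30° = 36.70°.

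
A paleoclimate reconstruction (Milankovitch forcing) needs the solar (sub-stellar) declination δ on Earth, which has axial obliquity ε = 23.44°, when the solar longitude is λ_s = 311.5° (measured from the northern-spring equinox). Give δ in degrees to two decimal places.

sin δ = sin ε · sin λ_s = sin 23.44° × sin 311.5° = -0.297926.
δ = arcsin(-0.297926) = -17.33°.

δ = -17.33°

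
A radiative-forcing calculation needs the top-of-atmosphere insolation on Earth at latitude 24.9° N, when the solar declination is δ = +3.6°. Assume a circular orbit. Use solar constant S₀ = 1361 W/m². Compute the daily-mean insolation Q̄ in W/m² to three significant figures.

cos H₀ = −tan(+24.9°) tan(+3.600°) = -0.0292, H₀ = 1.6000 rad.
Bracket: H₀ sin φ sin δ + cos φ cos δ sin H₀ = 1.6000×0.42104×0.06279 + 0.90704×0.99803×0.99957 = 0.042299 + 0.904864 = 0.947163.
Q̄ = (S₀/π) × [bracket] = (1361/π) × 0.947163 = 410.3 W/m².

Q̄ ≈ 410 W/m²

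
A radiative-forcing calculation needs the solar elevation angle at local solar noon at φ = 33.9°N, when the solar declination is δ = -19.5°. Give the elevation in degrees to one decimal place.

At local noon the hour angle is zero, so the zenith angle equals |φ − δ| = |+33.9° − (-19.500°)| = 53.400°.
Elevation = 90° − 53.400° = 36.6°.

36.6°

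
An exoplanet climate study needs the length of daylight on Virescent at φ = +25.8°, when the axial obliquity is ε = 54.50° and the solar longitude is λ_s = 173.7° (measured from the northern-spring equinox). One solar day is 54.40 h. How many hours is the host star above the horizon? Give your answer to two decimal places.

27.95 h

Solar declination: sin δ = sin ε · sin λ_s = sin 54.50° × sin 173.7° = 0.08934, so δ = +5.125°.
cos H₀ = −tan φ · tan δ = −tan(+25.8°) × tan(+5.125°) = -0.0434, so H₀ = 1.6142 rad = 92.49°.
Daylight = 2H₀/(2π) × 54.40 h = (1.6142/π) × 54.40 = 27.95 h.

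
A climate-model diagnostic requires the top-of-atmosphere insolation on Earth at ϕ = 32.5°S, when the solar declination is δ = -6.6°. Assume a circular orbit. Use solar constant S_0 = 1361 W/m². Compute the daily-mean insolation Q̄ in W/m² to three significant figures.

Q̄ ≈ 406 W/m²

cos h₀ = −tan(-32.5°) tan(-6.600°) = -0.0737, h₀ = 1.6446 rad.
Bracket: h₀ sin ϕ sin δ + cos ϕ cos δ sin h₀ = 1.6446×-0.53730×-0.11494 + 0.84339×0.99337×0.99728 = 0.101566 + 0.835520 = 0.937086.
Q̄ = (S_0/π) × [bracket] = (1361/π) × 0.937086 = 406.0 W/m².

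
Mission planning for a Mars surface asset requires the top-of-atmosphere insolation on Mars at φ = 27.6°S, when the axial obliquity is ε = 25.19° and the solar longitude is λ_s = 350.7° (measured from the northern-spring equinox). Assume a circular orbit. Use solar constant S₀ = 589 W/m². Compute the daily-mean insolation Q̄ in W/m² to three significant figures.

Solar declination: sin δ = sin ε · sin λ_s = sin 25.19° × sin 350.7° = -0.06878, so δ = -3.944°.
cos H₀ = −tan(-27.6°) tan(-3.944°) = -0.0360, H₀ = 1.6068 rad.
Bracket: H₀ sin φ sin δ + cos φ cos δ sin H₀ = 1.6068×-0.46330×-0.06878 + 0.88620×0.99763×0.99935 = 0.051202 + 0.883525 = 0.934727.
Q̄ = (S₀/π) × [bracket] = (589/π) × 0.934727 = 175.2 W/m².

Q̄ ≈ 175 W/m²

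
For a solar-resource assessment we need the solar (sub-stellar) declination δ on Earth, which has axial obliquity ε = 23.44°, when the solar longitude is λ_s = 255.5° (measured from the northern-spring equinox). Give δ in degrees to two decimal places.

sin δ = sin ε · sin λ_s = sin 23.44° × sin 255.5° = -0.385118.
δ = arcsin(-0.385118) = -22.65°.

δ = -22.65°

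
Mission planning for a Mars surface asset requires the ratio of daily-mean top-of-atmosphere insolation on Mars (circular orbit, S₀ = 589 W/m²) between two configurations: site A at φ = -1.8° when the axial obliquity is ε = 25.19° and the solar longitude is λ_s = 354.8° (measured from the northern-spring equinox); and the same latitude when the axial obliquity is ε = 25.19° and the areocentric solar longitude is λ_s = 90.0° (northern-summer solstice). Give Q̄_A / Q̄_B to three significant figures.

Q̄_A / Q̄_B ≈ 1.13

— Configuration A (φ=-1.8°):
Solar declination: sin δ = sin ε · sin λ_s = sin 25.19° × sin 354.8° = -0.03858, so δ = -2.211°.
cos H₀ = −tan(-1.8°) tan(-2.211°) = -0.0012, H₀ = 1.5720 rad.
Bracket: H₀ sin φ sin δ + cos φ cos δ sin H₀ = 1.5720×-0.03141×-0.03858 + 0.99951×0.99926×1.00000 = 0.001905 + 0.998770 = 1.000675.
Q̄ = (S₀/π) × [bracket] = (589/π) × 1.000675 = 187.61 W/m².
— Configuration B (φ=-1.8°):
sin δ = sin 25.19° × sin 90.0° = 0.42562, so δ = +25.190°.
cos H₀ = −tan(-1.8°) tan(+25.190°) = 0.0148, H₀ = 1.5560 rad.
Bracket: H₀ sin φ sin δ + cos φ cos δ sin H₀ = 1.5560×-0.03141×0.42562 + 0.99951×0.90490×0.99989 = -0.020802 + 0.904357 = 0.883555.
Q̄ = (S₀/π) × [bracket] = (589/π) × 0.883555 = 165.65 W/m².
Ratio Q̄_A / Q̄_B = 187.61 / 165.65 = 1.133.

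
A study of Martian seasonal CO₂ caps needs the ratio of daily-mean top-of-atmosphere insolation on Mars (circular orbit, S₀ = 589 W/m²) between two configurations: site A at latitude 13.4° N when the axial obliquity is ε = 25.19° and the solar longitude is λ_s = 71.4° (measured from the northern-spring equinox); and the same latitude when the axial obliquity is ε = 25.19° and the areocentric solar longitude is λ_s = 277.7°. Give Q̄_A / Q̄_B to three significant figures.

Q̄_A / Q̄_B ≈ 1.42

— Configuration A (φ=+13.4°):
Solar declination: sin δ = sin ε · sin λ_s = sin 25.19° × sin 71.4° = 0.40339, so δ = +23.790°.
cos H₀ = −tan(+13.4°) tan(+23.790°) = -0.1050, H₀ = 1.6760 rad.
Bracket: H₀ sin φ sin δ + cos φ cos δ sin H₀ = 1.6760×0.23175×0.40339 + 0.97278×0.91503×0.99447 = 0.156682 + 0.885201 = 1.041883.
Q̄ = (S₀/π) × [bracket] = (589/π) × 1.041883 = 195.34 W/m².
— Configuration B (φ=+13.4°):
sin δ = sin 25.19° × sin 277.7° = -0.42178, so δ = -24.947°.
cos H₀ = −tan(+13.4°) tan(-24.947°) = 0.1108, H₀ = 1.4597 rad.
Bracket: H₀ sin φ sin δ + cos φ cos δ sin H₀ = 1.4597×0.23175×-0.42178 + 0.97278×0.90670×0.99384 = -0.142682 + 0.876586 = 0.733904.
Q̄ = (S₀/π) × [bracket] = (589/π) × 0.733904 = 137.60 W/m².
Ratio Q̄_A / Q̄_B = 195.34 / 137.60 = 1.420.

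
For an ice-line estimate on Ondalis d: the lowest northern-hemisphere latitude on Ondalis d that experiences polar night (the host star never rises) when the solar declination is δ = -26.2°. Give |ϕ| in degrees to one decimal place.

Polar night requires cos h₀ = −tan ϕ tan δ ≥ 1, i.e. tan ϕ tan δ ≤ −1.
The boundary is |tan ϕ| · |tan δ| = 1, so |ϕ| = 90° − |δ| = 90° − 26.2° = 63.8° in the northern hemisphere.

|ϕ| = 63.8°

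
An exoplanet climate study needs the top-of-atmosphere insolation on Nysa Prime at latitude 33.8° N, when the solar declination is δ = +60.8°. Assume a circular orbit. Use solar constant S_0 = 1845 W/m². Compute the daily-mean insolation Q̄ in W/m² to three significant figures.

Q̄ ≈ 896 W/m²

cos h₀ = −tan(+33.8°) tan(+60.800°) = -1.1978 ≤ −1 ⇒ polar day, h₀ = π.
Bracket: h₀ sin ϕ sin δ + cos ϕ cos δ sin h₀ = 3.1416×0.55630×0.87292 + 0.83098×0.48786×0.00000 = 1.525578 + 0.000000 = 1.525578.
Q̄ = (S_0/π) × [bracket] = (1845/π) × 1.525578 = 895.9 W/m².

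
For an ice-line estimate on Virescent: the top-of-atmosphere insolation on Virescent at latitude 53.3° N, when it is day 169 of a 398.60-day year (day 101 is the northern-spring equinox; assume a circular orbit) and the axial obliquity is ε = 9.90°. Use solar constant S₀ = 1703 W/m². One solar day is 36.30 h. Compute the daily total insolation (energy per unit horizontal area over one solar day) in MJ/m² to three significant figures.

Solar longitude: λ_s = 360° × (169 − 101)/398.60 = 61.415°.
sin δ = sin 9.90° × sin 61.415° = 0.15097, so δ = +8.683°.
cos H₀ = −tan(+53.3°) tan(+8.683°) = -0.2049, H₀ = 1.7772 rad.
Bracket: H₀ sin φ sin δ + cos φ cos δ sin H₀ = 1.7772×0.80178×0.15097 + 0.59763×0.98854×0.97878 = 0.215121 + 0.578245 = 0.793366.
Q̄ = (S₀/π) × [bracket] = (1703/π) × 0.793366 = 430.07 W/m².
Daily total = Q̄ × 36.30 h × 3600 s/h = 430.07 × 36.30 × 3600 / 10⁶ = 56.20 MJ/m².

56.2 MJ/m²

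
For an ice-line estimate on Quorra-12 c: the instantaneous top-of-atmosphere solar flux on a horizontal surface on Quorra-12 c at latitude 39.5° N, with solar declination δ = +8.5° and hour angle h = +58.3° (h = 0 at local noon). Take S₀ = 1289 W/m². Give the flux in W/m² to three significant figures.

cos θ_z = sin φ sin δ + cos φ cos δ cos h = 0.094018 + 0.401013 = 0.495031.
Flux = S₀ · cos θ_z = 1289 × 0.495031 = 638.1 W/m².

638 W/m²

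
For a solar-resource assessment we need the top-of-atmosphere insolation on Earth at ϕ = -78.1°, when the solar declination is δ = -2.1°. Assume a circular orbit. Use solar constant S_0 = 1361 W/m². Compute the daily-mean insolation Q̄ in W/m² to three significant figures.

cos h₀ = −tan(-78.1°) tan(-2.100°) = -0.1740, h₀ = 1.7457 rad.
Bracket: h₀ sin ϕ sin δ + cos ϕ cos δ sin h₀ = 1.7457×-0.97851×-0.03664 + 0.20620×0.99933×0.98474 = 0.062588 + 0.202917 = 0.265505.
Q̄ = (S_0/π) × [bracket] = (1361/π) × 0.265505 = 115.0 W/m².

Q̄ ≈ 115 W/m²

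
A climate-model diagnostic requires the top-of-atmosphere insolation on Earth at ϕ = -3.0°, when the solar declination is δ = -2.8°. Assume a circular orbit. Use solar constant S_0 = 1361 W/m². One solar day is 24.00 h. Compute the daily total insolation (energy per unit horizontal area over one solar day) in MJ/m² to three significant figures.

37.5 MJ/m²

cos h₀ = −tan(-3.0°) tan(-2.800°) = -0.0026, h₀ = 1.5734 rad.
Bracket: h₀ sin ϕ sin δ + cos ϕ cos δ sin h₀ = 1.5734×-0.05234×-0.04885 + 0.99863×0.99881×1.00000 = 0.004023 + 0.997442 = 1.001465.
Q̄ = (S_0/π) × [bracket] = (1361/π) × 1.001465 = 433.85 W/m².
Daily total = Q̄ × 24.00 h × 3600 s/h = 433.85 × 24.00 × 3600 / 10⁶ = 37.48 MJ/m².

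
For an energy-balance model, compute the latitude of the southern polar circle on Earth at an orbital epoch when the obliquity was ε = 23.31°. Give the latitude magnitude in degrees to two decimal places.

The polar circle is the lowest latitude that experiences at least one full rotation of continuous darkness at the northern-summer solstice; it lies at |ϕ| = 90° − ε = 90° − 23.31° = 66.69°.

66.69°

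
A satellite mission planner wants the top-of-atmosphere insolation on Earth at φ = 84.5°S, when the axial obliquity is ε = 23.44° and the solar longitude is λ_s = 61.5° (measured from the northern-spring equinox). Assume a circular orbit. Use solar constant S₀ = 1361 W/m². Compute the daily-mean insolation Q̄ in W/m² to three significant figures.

Q̄ ≈ 0.00 W/m²

Solar declination: sin δ = sin ε · sin λ_s = sin 23.44° × sin 61.5° = 0.34958, so δ = +20.462°.
cos H₀ = −tan(-84.5°) tan(+20.462°) = 3.8751 ≥ 1 ⇒ polar night, H₀ = 0 and Q̄ = 0.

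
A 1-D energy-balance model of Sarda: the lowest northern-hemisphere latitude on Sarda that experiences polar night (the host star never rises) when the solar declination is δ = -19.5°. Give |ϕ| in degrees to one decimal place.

Polar night requires cos h₀ = −tan ϕ tan δ ≥ 1, i.e. tan ϕ tan δ ≤ −1.
The boundary is |tan ϕ| · |tan δ| = 1, so |ϕ| = 90° − |δ| = 90° − 19.5° = 70.5° in the northern hemisphere.

|ϕ| = 70.5°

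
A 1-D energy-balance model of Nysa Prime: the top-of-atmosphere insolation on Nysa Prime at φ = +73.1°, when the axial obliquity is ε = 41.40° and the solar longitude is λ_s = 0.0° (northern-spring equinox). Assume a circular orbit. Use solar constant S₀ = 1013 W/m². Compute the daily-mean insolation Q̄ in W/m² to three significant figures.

Solar declination: sin δ = sin ε · sin λ_s = sin 41.40° × sin 0.0° = 0.00000, so δ = +0.000°.
cos H₀ = −tan(+73.1°) tan(+0.000°) = -0.0000, H₀ = 1.5708 rad.
Bracket: H₀ sin φ sin δ + cos φ cos δ sin H₀ = 1.5708×0.95681×0.00000 + 0.29070×1.00000×1.00000 = 0.000000 + 0.290700 = 0.290700.
Q̄ = (S₀/π) × [bracket] = (1013/π) × 0.290700 = 93.74 W/m².

Q̄ ≈ 93.7 W/m²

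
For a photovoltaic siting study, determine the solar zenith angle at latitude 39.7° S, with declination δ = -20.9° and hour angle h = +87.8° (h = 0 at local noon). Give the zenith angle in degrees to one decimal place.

θ_z = 75.2°

cos θ_z = sin φ sin δ + cos φ cos δ cos h = 0.227873 + 0.027592 = 0.255465.
θ_z = arccos(0.255465) = 75.2°.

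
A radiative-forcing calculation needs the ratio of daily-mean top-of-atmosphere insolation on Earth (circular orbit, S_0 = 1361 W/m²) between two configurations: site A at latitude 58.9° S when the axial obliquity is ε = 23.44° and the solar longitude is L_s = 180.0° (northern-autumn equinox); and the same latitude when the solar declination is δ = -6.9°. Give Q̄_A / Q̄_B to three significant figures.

— Configuration A (ϕ=-58.9°):
Solar declination: sin δ = sin ε · sin L_s = sin 23.44° × sin 180.0° = 0.00000, so δ = +0.000°.
cos h₀ = −tan(-58.9°) tan(+0.000°) = 0.0000, h₀ = 1.5708 rad.
Bracket: h₀ sin ϕ sin δ + cos ϕ cos δ sin h₀ = 1.5708×-0.85627×0.00000 + 0.51653×1.00000×1.00000 = -0.000000 + 0.516530 = 0.516530.
Q̄ = (S_0/π) × [bracket] = (1361/π) × 0.516530 = 223.77 W/m².
— Configuration B (ϕ=-58.9°):
cos h₀ = −tan(-58.9°) tan(-6.900°) = -0.2006, h₀ = 1.7728 rad.
Bracket: h₀ sin ϕ sin δ + cos ϕ cos δ sin h₀ = 1.7728×-0.85627×-0.12014 + 0.51653×0.99276×0.97967 = 0.182372 + 0.502365 = 0.684737.
Q̄ = (S_0/π) × [bracket] = (1361/π) × 0.684737 = 296.64 W/m².
Ratio Q̄_A / Q̄_B = 223.77 / 296.64 = 0.7543.

Q̄_A / Q̄_B ≈ 0.754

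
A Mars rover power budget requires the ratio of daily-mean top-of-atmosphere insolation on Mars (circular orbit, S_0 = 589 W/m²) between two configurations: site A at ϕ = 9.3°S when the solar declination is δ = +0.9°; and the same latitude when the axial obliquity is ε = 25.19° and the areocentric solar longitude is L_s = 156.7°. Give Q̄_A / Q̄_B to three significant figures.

Q̄_A / Q̄_B ≈ 1.06

— Configuration A (ϕ=-9.3°):
cos h₀ = −tan(-9.3°) tan(+0.900°) = 0.0026, h₀ = 1.5682 rad.
Bracket: h₀ sin ϕ sin δ + cos ϕ cos δ sin h₀ = 1.5682×-0.16160×0.01571 + 0.98686×0.99988×1.00000 = -0.003981 + 0.986742 = 0.982761.
Q̄ = (S_0/π) × [bracket] = (589/π) × 0.982761 = 184.25 W/m².
— Configuration B (ϕ=-9.3°):
sin δ = sin 25.19° × sin 156.7° = 0.16835, so δ = +9.692°.
cos h₀ = −tan(-9.3°) tan(+9.692°) = 0.0280, h₀ = 1.5428 rad.
Bracket: h₀ sin ϕ sin δ + cos ϕ cos δ sin h₀ = 1.5428×-0.16160×0.16835 + 0.98686×0.98573×0.99961 = -0.041972 + 0.972398 = 0.930426.
Q̄ = (S_0/π) × [bracket] = (589/π) × 0.930426 = 174.44 W/m².
Ratio Q̄_A / Q̄_B = 184.25 / 174.44 = 1.056.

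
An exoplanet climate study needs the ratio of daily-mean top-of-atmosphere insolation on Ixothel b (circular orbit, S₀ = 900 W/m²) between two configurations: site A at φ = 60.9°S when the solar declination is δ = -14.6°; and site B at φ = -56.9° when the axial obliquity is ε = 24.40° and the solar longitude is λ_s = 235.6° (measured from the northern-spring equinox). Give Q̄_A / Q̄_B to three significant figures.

— Configuration A (φ=-60.9°):
cos H₀ = −tan(-60.9°) tan(-14.600°) = -0.4680, H₀ = 2.0578 rad.
Bracket: H₀ sin φ sin δ + cos φ cos δ sin H₀ = 2.0578×-0.87377×-0.25207 + 0.48634×0.96771×0.88373 = 0.453233 + 0.415915 = 0.869148.
Q̄ = (S₀/π) × [bracket] = (900/π) × 0.869148 = 248.99 W/m².
— Configuration B (φ=-56.9°):
Solar declination: sin δ = sin ε · sin λ_s = sin 24.40° × sin 235.6° = -0.34086, so δ = -19.929°.
cos H₀ = −tan(-56.9°) tan(-19.929°) = -0.5562, H₀ = 2.1606 rad.
Bracket: H₀ sin φ sin δ + cos φ cos δ sin H₀ = 2.1606×-0.83772×-0.34086 + 0.54610×0.94011×0.83106 = 0.616949 + 0.426661 = 1.043610.
Q̄ = (S₀/π) × [bracket] = (900/π) × 1.043610 = 298.97 W/m².
Ratio Q̄_A / Q̄_B = 248.99 / 298.97 = 0.8328.

Q̄_A / Q̄_B ≈ 0.833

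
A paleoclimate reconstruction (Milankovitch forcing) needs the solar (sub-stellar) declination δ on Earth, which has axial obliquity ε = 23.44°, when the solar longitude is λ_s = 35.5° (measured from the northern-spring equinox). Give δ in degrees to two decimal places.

δ = +13.36°

sin δ = sin ε · sin λ_s = sin 23.44° × sin 35.5° = 0.230997.
δ = arcsin(0.230997) = +13.36°.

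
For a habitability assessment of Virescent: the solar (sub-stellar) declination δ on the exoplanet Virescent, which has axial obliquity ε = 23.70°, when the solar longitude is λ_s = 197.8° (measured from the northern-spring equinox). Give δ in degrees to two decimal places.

δ = -7.06°

sin δ = sin ε · sin λ_s = sin 23.70° × sin 197.8° = -0.122874.
δ = arcsin(-0.122874) = -7.06°.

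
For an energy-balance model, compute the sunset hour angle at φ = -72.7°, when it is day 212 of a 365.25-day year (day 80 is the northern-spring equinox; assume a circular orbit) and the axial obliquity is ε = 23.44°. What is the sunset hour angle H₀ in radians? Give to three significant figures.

H₀ = 0.00 rad

Solar longitude: λ_s = 360° × (212 − 80)/365.25 = 130.103°.
sin δ = sin 23.44° × sin 130.103° = 0.30427, so δ = +17.714°.
cos H₀ = −tan φ · tan δ = 1.0255 ≥ 1, so the Sun never rises (polar night) and H₀ = 0.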